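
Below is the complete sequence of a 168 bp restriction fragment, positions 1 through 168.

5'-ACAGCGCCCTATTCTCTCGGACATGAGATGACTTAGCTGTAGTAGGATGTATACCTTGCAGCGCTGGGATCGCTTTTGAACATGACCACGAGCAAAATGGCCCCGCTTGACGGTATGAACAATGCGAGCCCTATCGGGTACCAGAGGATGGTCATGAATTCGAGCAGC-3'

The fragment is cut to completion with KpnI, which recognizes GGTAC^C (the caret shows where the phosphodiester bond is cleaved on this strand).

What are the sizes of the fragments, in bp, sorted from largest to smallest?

The KpnI site (GGTACC) starts at position 137.
KpnI cuts after base 5 of each site (before the last base), so after position 141.
Linear molecule, 1 cut → 2 fragments:
  1–141 → 141 bp
  142–168 → 27 bp
Sorted largest to smallest: 141, 27 bp.

141, 27 bp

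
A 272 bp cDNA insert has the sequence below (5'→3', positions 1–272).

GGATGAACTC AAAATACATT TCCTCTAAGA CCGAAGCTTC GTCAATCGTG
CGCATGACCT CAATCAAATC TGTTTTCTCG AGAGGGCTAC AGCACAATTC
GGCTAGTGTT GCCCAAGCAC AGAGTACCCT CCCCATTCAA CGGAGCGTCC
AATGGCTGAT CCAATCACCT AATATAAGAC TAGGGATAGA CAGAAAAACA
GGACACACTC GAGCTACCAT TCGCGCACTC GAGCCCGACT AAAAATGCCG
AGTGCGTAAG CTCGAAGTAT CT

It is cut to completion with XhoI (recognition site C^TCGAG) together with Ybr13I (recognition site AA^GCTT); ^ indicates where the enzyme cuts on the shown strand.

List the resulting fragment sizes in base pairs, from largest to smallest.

XhoI sites (CTCGAG) start at positions 77, 208, 228.
XhoI cuts after the first base of each site, so after positions 77, 208, 228.
The Ybr13I site (AAGCTT) starts at position 34.
Ybr13I cuts after base 2 of each site, so after position 35.
Combined cut positions: 35, 77, 208, 228.
Linear molecule, 4 cuts → 5 fragments:
  1–35 → 35 bp
  36–77 → 42 bp
  78–208 → 131 bp
  209–228 → 20 bp
  229–272 → 44 bp
Sorted largest to smallest: 131, 44, 42, 35, 20 bp.

131, 44, 42, 35, 20 bp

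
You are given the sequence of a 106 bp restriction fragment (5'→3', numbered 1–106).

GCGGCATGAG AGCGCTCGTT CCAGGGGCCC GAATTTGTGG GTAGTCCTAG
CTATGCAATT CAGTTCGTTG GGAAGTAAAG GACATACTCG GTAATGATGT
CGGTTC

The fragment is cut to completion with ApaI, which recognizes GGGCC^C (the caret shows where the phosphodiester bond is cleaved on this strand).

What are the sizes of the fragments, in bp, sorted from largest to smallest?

The ApaI site (GGGCCC) starts at position 25.
ApaI cuts after base 5 of each site (before the last base), so after position 29.
Linear molecule, 1 cut → 2 fragments:
  1–29 → 29 bp
  30–106 → 77 bp
Sorted largest to smallest: 77, 29 bp.

77, 29 bp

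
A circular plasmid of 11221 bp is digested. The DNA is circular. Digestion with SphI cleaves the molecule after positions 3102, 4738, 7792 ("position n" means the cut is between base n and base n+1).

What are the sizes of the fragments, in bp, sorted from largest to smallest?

Circular molecule, 3 cuts → 3 fragments:
  4738 − 3102 = 1636 bp
  7792 − 4738 = 3054 bp
  wrap: 11221 − 7792 + 3102 = 6531 bp
Sorted largest to smallest: 6531, 3054, 1636 bp.

6531, 3054, 1636 bp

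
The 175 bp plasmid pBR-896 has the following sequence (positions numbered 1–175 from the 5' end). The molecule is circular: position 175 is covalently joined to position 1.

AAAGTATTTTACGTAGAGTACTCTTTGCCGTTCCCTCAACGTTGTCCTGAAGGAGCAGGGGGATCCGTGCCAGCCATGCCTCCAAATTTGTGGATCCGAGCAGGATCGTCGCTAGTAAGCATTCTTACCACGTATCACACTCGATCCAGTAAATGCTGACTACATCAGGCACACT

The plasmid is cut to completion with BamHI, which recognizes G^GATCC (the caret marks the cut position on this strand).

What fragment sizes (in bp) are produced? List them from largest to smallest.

144, 31 bp

BamHI sites (GGATCC) start at positions 61, 92.
BamHI cuts after the first base of each site, so after positions 61, 92.
Circular molecule, 2 cuts → 2 fragments:
  62–92 → 31 bp
  93–175 then 1–61 → 83 + 61 = 144 bp
Sorted largest to smallest: 144, 31 bp.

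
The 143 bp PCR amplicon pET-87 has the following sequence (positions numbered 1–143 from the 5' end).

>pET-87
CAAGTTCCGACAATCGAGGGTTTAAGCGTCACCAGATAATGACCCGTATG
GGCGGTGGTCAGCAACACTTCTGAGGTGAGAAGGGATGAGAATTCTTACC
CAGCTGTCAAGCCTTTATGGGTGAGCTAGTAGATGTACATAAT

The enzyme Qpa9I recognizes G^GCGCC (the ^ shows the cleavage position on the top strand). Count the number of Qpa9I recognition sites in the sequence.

No occurrence of GGCGCC is present in the sequence.
Qpa9I does not cut: 0 sites.

0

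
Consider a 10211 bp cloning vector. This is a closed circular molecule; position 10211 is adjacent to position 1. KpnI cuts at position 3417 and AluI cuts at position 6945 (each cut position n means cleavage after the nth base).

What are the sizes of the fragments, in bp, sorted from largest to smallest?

Combined cut positions (sorted): 3417, 6945.
Circular molecule, 2 cuts → 2 fragments:
  6945 − 3417 = 3528 bp
  wrap: 10211 − 6945 + 3417 = 6683 bp
Sorted largest to smallest: 6683, 3528 bp.

6683, 3528 bp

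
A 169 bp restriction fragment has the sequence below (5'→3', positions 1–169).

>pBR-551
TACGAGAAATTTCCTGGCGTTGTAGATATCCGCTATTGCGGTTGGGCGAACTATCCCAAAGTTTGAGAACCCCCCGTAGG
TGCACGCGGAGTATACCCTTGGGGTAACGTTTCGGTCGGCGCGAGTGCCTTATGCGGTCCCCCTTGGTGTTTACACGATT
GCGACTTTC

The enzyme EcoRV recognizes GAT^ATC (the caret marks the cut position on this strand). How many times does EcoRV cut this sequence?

GATATC occurs starting at position 25.
EcoRV cuts at 1 site.

1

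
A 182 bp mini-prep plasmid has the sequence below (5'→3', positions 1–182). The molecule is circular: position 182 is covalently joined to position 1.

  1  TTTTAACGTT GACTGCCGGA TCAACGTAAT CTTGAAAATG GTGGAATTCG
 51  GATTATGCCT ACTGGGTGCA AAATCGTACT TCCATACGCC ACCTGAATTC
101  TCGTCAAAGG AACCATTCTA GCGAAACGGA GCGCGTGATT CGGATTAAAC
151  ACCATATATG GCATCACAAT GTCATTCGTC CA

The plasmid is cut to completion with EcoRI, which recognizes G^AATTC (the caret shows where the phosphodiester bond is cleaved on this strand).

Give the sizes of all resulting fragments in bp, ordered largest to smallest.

131, 51 bp

EcoRI sites (GAATTC) start at positions 44, 95.
EcoRI cuts after the first base of each site, so after positions 44, 95.
Circular molecule, 2 cuts → 2 fragments:
  45–95 → 51 bp
  96–182 then 1–44 → 87 + 44 = 131 bp
Sorted largest to smallest: 131, 51 bp.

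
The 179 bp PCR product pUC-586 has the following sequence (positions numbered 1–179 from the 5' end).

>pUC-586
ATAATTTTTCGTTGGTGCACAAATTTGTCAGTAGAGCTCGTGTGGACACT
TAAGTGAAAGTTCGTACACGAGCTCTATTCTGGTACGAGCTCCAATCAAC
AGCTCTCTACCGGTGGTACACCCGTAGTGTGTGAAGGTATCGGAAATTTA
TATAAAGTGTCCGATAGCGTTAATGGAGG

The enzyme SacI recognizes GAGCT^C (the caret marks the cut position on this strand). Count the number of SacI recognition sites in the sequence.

GAGCTC occurs starting at positions 34, 70, 87.
SacI cuts at 3 sites.

3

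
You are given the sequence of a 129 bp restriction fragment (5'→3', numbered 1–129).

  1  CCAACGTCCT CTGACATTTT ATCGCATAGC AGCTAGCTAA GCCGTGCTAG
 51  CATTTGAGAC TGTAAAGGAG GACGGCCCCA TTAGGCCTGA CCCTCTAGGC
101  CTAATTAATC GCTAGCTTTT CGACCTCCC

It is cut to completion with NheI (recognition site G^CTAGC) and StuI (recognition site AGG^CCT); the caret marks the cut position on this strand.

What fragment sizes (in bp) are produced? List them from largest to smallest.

NheI sites (GCTAGC) start at positions 32, 46, 111.
NheI cuts after the first base of each site, so after positions 32, 46, 111.
StuI sites (AGGCCT) start at positions 83, 97.
StuI cuts after base 3 of each site, so after positions 85, 99.
Combined cut positions: 32, 46, 85, 99, 111.
Linear molecule, 5 cuts → 6 fragments:
  1–32 → 32 bp
  33–46 → 14 bp
  47–85 → 39 bp
  86–99 → 14 bp
  100–111 → 12 bp
  112–129 → 18 bp
Sorted largest to smallest: 39, 32, 18, 14, 14, 12 bp.

39, 32, 18, 14, 14, 12 bp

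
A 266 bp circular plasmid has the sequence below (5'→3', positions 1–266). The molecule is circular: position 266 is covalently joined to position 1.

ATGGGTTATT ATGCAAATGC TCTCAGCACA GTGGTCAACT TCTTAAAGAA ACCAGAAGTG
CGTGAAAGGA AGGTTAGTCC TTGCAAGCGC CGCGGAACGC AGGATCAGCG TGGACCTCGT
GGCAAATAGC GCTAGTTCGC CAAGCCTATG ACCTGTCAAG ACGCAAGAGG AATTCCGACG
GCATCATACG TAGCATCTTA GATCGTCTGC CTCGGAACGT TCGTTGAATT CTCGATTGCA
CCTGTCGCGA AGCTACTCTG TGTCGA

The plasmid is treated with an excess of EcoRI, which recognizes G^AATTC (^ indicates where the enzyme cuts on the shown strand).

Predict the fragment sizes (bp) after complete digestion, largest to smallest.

210, 56 bp

EcoRI sites (GAATTC) start at positions 170, 226.
EcoRI cuts after the first base of each site, so after positions 170, 226.
Circular molecule, 2 cuts → 2 fragments:
  171–226 → 56 bp
  227–266 then 1–170 → 40 + 170 = 210 bp
Sorted largest to smallest: 210, 56 bp.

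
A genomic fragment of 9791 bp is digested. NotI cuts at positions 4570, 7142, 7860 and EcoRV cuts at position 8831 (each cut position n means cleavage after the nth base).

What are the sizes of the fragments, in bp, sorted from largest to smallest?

Combined cut positions (sorted): 4570, 7142, 7860, 8831.
Linear molecule, 4 cuts → 5 fragments:
  4570 − 0 = 4570 bp
  7142 − 4570 = 2572 bp
  7860 − 7142 = 718 bp
  8831 − 7860 = 971 bp
  9791 − 8831 = 960 bp
Sorted largest to smallest: 4570, 2572, 971, 960, 718 bp.

4570, 2572, 971, 960, 718 bp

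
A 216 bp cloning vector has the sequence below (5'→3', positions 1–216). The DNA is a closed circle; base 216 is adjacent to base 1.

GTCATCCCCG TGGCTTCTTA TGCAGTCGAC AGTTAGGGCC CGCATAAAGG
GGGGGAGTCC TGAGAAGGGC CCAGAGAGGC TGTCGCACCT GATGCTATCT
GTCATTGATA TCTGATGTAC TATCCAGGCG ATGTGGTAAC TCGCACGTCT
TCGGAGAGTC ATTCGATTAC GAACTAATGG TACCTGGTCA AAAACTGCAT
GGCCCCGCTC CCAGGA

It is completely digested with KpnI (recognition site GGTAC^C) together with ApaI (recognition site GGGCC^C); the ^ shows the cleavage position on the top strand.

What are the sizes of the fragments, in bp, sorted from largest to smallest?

112, 73, 31 bp

The KpnI site (GGTACC) starts at position 179.
KpnI cuts after base 5 of each site (before the last base), so after position 183.
ApaI sites (GGGCCC) start at positions 36, 67.
ApaI cuts after base 5 of each site (before the last base), so after positions 40, 71.
Combined cut positions: 40, 71, 183.
Circular molecule, 3 cuts → 3 fragments:
  41–71 → 31 bp
  72–183 → 112 bp
  184–216 then 1–40 → 33 + 40 = 73 bp
Sorted largest to smallest: 112, 73, 31 bp.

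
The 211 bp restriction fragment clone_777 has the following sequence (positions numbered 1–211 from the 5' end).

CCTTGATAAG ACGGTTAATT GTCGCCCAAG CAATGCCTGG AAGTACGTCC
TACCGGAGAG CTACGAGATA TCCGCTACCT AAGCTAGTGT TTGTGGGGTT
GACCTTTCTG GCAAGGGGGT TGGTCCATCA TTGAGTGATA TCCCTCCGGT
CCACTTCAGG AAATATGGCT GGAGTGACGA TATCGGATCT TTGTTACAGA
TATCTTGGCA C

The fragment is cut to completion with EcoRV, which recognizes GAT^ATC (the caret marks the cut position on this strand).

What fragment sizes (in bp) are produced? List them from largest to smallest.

70, 69, 42, 20, 10 bp

EcoRV sites (GATATC) start at positions 67, 137, 179, 199.
EcoRV cuts after base 3 of each site, so after positions 69, 139, 181, 201.
Linear molecule, 4 cuts → 5 fragments:
  1–69 → 69 bp
  70–139 → 70 bp
  140–181 → 42 bp
  182–201 → 20 bp
  202–211 → 10 bp
Sorted largest to smallest: 70, 69, 42, 20, 10 bp.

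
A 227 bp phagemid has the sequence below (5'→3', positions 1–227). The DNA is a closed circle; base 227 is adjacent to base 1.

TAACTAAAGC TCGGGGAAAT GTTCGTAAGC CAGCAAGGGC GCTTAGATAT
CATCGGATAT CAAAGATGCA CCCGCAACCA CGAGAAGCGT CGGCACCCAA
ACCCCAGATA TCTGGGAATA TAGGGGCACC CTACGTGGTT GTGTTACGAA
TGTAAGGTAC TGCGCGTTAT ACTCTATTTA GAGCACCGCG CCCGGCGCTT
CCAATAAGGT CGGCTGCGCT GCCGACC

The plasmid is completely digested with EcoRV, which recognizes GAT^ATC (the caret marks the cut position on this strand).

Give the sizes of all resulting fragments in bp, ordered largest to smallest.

EcoRV sites (GATATC) start at positions 46, 56, 107.
EcoRV cuts after base 3 of each site, so after positions 48, 58, 109.
Circular molecule, 3 cuts → 3 fragments:
  49–58 → 10 bp
  59–109 → 51 bp
  110–227 then 1–48 → 118 + 48 = 166 bp
Sorted largest to smallest: 166, 51, 10 bp.

166, 51, 10 bp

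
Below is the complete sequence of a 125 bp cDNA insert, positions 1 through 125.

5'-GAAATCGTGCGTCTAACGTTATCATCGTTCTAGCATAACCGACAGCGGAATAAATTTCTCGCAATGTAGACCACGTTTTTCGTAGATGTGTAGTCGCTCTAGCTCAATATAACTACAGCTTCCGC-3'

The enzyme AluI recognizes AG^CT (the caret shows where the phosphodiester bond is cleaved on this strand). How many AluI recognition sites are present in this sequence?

AGCT occurs starting at positions 101, 117.
AluI cuts at 2 sites.

2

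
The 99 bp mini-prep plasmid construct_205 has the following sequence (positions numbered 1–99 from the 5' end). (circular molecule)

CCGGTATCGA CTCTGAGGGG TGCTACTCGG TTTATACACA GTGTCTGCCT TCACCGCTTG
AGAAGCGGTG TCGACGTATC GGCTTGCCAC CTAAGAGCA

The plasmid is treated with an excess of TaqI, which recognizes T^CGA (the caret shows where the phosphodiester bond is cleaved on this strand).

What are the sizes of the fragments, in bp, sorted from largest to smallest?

64, 35 bp

TaqI sites (TCGA) start at positions 7, 71.
TaqI cuts after the first base of each site, so after positions 7, 71.
Circular molecule, 2 cuts → 2 fragments:
  8–71 → 64 bp
  72–99 then 1–7 → 28 + 7 = 35 bp
Sorted largest to smallest: 64, 35 bp.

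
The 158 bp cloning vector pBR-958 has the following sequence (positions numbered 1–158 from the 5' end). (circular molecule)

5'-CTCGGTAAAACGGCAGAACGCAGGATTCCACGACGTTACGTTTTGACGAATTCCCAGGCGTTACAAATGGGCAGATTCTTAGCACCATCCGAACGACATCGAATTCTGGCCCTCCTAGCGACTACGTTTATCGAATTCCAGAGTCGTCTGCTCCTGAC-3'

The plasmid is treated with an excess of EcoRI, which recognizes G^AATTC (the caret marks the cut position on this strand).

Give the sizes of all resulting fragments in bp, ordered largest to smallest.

EcoRI sites (GAATTC) start at positions 48, 101, 133.
EcoRI cuts after the first base of each site, so after positions 48, 101, 133.
Circular molecule, 3 cuts → 3 fragments:
  49–101 → 53 bp
  102–133 → 32 bp
  134–158 then 1–48 → 25 + 48 = 73 bp
Sorted largest to smallest: 73, 53, 32 bp.

73, 53, 32 bp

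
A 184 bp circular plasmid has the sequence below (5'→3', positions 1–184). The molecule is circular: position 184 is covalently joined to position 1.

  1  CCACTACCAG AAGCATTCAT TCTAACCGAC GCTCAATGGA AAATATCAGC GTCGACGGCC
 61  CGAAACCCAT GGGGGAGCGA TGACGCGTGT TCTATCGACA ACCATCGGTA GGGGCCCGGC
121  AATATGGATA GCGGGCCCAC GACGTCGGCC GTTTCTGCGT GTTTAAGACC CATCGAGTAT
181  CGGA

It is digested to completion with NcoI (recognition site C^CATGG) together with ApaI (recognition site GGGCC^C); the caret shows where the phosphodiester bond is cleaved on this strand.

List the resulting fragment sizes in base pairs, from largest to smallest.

114, 49, 21 bp

The NcoI site (CCATGG) starts at position 67.
NcoI cuts after the first base of each site, so after position 67.
ApaI sites (GGGCCC) start at positions 112, 133.
ApaI cuts after base 5 of each site (before the last base), so after positions 116, 137.
Combined cut positions: 67, 116, 137.
Circular molecule, 3 cuts → 3 fragments:
  68–116 → 49 bp
  117–137 → 21 bp
  138–184 then 1–67 → 47 + 67 = 114 bp
Sorted largest to smallest: 114, 49, 21 bp.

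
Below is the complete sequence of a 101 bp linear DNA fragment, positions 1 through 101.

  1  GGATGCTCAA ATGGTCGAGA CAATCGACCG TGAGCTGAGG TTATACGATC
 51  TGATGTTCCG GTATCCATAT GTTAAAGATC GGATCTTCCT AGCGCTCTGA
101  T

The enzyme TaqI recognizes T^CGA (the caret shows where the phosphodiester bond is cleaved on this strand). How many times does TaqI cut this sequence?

TCGA occurs starting at positions 15, 24.
TaqI cuts at 2 sites.

2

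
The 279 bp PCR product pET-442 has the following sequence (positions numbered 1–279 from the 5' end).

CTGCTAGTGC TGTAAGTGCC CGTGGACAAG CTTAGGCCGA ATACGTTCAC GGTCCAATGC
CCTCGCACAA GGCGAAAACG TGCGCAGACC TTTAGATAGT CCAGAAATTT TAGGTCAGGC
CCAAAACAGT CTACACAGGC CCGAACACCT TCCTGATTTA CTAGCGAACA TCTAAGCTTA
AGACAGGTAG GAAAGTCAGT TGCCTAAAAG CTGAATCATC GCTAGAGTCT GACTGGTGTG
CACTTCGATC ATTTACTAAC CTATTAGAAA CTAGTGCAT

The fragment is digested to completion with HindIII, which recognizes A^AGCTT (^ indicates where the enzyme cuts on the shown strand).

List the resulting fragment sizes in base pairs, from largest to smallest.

146, 105, 28 bp

HindIII sites (AAGCTT) start at positions 28, 174.
HindIII cuts after the first base of each site, so after positions 28, 174.
Linear molecule, 2 cuts → 3 fragments:
  1–28 → 28 bp
  29–174 → 146 bp
  175–279 → 105 bp
Sorted largest to smallest: 146, 105, 28 bp.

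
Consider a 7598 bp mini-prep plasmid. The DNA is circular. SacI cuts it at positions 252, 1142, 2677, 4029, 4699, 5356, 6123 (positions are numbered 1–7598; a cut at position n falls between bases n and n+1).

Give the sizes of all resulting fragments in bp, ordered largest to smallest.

1727, 1535, 1352, 890, 767, 670, 657 bp

Circular molecule, 7 cuts → 7 fragments:
  1142 − 252 = 890 bp
  2677 − 1142 = 1535 bp
  4029 − 2677 = 1352 bp
  4699 − 4029 = 670 bp
  5356 − 4699 = 657 bp
  6123 − 5356 = 767 bp
  wrap: 7598 − 6123 + 252 = 1727 bp
Sorted largest to smallest: 1727, 1535, 1352, 890, 767, 670, 657 bp.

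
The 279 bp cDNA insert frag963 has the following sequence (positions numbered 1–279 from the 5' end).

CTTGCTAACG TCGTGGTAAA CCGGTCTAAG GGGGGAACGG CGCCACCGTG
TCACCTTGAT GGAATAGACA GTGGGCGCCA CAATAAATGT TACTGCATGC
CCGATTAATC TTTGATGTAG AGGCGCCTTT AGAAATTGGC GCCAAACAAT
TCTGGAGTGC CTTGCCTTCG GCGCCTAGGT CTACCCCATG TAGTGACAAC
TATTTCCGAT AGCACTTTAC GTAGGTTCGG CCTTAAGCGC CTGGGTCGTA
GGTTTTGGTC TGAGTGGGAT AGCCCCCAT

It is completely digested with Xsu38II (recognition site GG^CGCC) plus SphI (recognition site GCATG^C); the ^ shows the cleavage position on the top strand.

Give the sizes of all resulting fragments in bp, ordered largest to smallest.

Xsu38II sites (GGCGCC) start at positions 39, 74, 122, 138, 170.
Xsu38II cuts after base 2 of each site, so after positions 40, 75, 123, 139, 171.
The SphI site (GCATGC) starts at position 95.
SphI cuts after base 5 of each site (before the last base), so after position 99.
Combined cut positions: 40, 75, 99, 123, 139, 171.
Linear molecule, 6 cuts → 7 fragments:
  1–40 → 40 bp
  41–75 → 35 bp
  76–99 → 24 bp
  100–123 → 24 bp
  124–139 → 16 bp
  140–171 → 32 bp
  172–279 → 108 bp
Sorted largest to smallest: 108, 40, 35, 32, 24, 24, 16 bp.

108, 40, 35, 32, 24, 24, 16 bp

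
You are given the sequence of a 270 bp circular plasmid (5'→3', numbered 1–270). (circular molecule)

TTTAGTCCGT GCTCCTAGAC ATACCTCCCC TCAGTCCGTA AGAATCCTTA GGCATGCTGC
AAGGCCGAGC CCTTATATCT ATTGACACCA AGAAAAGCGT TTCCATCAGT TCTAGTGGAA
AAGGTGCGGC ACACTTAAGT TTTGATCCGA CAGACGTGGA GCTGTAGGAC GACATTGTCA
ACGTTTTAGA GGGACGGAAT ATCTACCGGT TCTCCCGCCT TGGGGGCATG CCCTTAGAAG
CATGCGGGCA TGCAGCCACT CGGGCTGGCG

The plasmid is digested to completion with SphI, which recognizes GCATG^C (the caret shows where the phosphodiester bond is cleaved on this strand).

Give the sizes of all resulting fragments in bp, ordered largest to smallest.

SphI sites (GCATGC) start at positions 52, 226, 240, 248.
SphI cuts after base 5 of each site (before the last base), so after positions 56, 230, 244, 252.
Circular molecule, 4 cuts → 4 fragments:
  57–230 → 174 bp
  231–244 → 14 bp
  245–252 → 8 bp
  253–270 then 1–56 → 18 + 56 = 74 bp
Sorted largest to smallest: 174, 74, 14, 8 bp.

174, 74, 14, 8 bp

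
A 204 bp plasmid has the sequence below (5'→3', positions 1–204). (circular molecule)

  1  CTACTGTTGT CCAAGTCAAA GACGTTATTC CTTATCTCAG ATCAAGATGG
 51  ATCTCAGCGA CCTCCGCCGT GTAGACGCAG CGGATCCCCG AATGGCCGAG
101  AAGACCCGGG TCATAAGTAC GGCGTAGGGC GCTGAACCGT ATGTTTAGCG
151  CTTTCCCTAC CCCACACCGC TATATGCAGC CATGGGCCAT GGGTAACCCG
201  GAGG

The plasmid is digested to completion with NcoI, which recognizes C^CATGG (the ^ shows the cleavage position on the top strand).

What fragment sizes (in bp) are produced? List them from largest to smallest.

197, 7 bp

NcoI sites (CCATGG) start at positions 180, 187.
NcoI cuts after the first base of each site, so after positions 180, 187.
Circular molecule, 2 cuts → 2 fragments:
  181–187 → 7 bp
  188–204 then 1–180 → 17 + 180 = 197 bp
Sorted largest to smallest: 197, 7 bp.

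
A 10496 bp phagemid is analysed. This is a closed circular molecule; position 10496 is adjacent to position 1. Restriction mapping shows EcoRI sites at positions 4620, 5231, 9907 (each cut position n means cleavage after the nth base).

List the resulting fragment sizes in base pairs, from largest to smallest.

Circular molecule, 3 cuts → 3 fragments:
  5231 − 4620 = 611 bp
  9907 − 5231 = 4676 bp
  wrap: 10496 − 9907 + 4620 = 5209 bp
Sorted largest to smallest: 5209, 4676, 611 bp.

5209, 4676, 611 bp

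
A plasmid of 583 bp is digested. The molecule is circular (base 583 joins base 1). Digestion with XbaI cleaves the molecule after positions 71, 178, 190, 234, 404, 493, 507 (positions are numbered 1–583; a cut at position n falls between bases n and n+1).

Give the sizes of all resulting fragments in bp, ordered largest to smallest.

170, 147, 107, 89, 44, 14, 12 bp

Circular molecule, 7 cuts → 7 fragments:
  178 − 71 = 107 bp
  190 − 178 = 12 bp
  234 − 190 = 44 bp
  404 − 234 = 170 bp
  493 − 404 = 89 bp
  507 − 493 = 14 bp
  wrap: 583 − 507 + 71 = 147 bp
Sorted largest to smallest: 170, 147, 107, 89, 44, 14, 12 bp.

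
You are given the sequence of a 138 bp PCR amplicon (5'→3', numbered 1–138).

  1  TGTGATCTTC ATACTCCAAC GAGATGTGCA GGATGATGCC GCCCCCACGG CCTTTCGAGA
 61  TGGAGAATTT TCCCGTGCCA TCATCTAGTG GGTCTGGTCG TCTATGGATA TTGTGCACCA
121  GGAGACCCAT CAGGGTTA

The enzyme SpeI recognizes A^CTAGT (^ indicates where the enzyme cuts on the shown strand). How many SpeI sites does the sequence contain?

0

No occurrence of ACTAGT is present in the sequence.
SpeI does not cut: 0 sites.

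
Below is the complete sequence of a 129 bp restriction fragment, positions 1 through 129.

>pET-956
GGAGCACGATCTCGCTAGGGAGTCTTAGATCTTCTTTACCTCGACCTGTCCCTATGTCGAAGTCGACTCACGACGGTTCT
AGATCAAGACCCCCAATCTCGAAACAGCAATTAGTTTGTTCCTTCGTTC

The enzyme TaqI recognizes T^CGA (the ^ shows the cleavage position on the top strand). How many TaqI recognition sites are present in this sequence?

TCGA occurs starting at positions 41, 57, 63, 99.
TaqI cuts at 4 sites.

4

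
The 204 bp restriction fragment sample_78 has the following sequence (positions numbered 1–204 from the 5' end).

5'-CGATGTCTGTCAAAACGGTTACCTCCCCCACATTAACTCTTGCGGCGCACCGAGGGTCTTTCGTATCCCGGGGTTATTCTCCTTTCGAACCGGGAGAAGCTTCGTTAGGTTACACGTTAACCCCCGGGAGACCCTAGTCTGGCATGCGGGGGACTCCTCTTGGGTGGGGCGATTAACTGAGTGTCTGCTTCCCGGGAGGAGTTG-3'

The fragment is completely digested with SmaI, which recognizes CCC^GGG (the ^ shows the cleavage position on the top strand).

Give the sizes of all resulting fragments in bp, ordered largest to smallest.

69, 68, 56, 11 bp

SmaI sites (CCCGGG) start at positions 67, 123, 191.
SmaI cuts after base 3 of each site, so after positions 69, 125, 193.
Linear molecule, 3 cuts → 4 fragments:
  1–69 → 69 bp
  70–125 → 56 bp
  126–193 → 68 bp
  194–204 → 11 bp
Sorted largest to smallest: 69, 68, 56, 11 bp.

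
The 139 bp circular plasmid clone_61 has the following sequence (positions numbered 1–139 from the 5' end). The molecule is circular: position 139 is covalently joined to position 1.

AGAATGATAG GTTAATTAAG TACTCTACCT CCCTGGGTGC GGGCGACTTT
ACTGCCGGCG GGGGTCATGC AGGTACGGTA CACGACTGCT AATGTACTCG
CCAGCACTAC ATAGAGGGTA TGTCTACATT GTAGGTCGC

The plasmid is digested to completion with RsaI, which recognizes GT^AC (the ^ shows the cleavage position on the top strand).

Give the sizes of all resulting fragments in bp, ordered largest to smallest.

65, 53, 16, 5 bp

RsaI sites (GTAC) start at positions 20, 73, 78, 94.
RsaI cuts after base 2 of each site, so after positions 21, 74, 79, 95.
Circular molecule, 4 cuts → 4 fragments:
  22–74 → 53 bp
  75–79 → 5 bp
  80–95 → 16 bp
  96–139 then 1–21 → 44 + 21 = 65 bp
Sorted largest to smallest: 65, 53, 16, 5 bp.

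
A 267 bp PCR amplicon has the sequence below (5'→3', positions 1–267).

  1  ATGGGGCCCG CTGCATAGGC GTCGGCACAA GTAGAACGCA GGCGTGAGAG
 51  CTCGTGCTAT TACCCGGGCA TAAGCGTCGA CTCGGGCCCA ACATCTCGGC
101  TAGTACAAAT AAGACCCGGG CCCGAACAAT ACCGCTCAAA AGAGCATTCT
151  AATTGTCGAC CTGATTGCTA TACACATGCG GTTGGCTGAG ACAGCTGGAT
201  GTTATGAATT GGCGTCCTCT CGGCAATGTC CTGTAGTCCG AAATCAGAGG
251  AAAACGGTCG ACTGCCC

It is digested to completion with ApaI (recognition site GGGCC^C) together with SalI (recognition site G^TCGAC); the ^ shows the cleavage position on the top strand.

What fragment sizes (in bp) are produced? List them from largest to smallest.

ApaI sites (GGGCCC) start at positions 4, 84, 118.
ApaI cuts after base 5 of each site (before the last base), so after positions 8, 88, 122.
SalI sites (GTCGAC) start at positions 76, 155, 257.
SalI cuts after the first base of each site, so after positions 76, 155, 257.
Combined cut positions: 8, 76, 88, 122, 155, 257.
Linear molecule, 6 cuts → 7 fragments:
  1–8 → 8 bp
  9–76 → 68 bp
  77–88 → 12 bp
  89–122 → 34 bp
  123–155 → 33 bp
  156–257 → 102 bp
  258–267 → 10 bp
Sorted largest to smallest: 102, 68, 34, 33, 12, 10, 8 bp.

102, 68, 34, 33, 12, 10, 8 bp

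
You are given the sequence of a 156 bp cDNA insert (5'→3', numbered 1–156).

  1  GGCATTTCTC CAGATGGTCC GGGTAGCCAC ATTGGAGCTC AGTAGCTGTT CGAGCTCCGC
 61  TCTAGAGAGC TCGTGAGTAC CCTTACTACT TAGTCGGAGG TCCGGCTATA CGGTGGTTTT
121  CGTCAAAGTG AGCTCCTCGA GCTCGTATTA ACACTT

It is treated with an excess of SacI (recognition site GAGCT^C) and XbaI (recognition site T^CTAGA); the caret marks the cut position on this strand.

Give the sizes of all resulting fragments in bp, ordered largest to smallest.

63, 39, 17, 13, 10, 9, 5 bp

SacI sites (GAGCTC) start at positions 35, 52, 67, 130, 139.
SacI cuts after base 5 of each site (before the last base), so after positions 39, 56, 71, 134, 143.
The XbaI site (TCTAGA) starts at position 61.
XbaI cuts after the first base of each site, so after position 61.
Combined cut positions: 39, 56, 61, 71, 134, 143.
Linear molecule, 6 cuts → 7 fragments:
  1–39 → 39 bp
  40–56 → 17 bp
  57–61 → 5 bp
  62–71 → 10 bp
  72–134 → 63 bp
  135–143 → 9 bp
  144–156 → 13 bp
Sorted largest to smallest: 63, 39, 17, 13, 10, 9, 5 bp.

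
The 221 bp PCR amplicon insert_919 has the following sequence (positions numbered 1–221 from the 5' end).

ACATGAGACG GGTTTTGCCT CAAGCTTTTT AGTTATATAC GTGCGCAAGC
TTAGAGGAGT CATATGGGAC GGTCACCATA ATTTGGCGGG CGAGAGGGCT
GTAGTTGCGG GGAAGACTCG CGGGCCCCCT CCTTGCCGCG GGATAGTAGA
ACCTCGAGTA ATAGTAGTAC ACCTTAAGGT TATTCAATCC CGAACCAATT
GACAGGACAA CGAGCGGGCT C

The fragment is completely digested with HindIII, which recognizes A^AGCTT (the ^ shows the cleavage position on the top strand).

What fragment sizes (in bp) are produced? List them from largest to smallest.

174, 25, 22 bp

HindIII sites (AAGCTT) start at positions 22, 47.
HindIII cuts after the first base of each site, so after positions 22, 47.
Linear molecule, 2 cuts → 3 fragments:
  1–22 → 22 bp
  23–47 → 25 bp
  48–221 → 174 bp
Sorted largest to smallest: 174, 25, 22 bp.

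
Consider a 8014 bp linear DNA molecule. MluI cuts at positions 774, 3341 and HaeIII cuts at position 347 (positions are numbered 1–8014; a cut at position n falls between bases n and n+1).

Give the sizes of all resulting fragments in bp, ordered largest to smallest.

Combined cut positions (sorted): 347, 774, 3341.
Linear molecule, 3 cuts → 4 fragments:
  347 − 0 = 347 bp
  774 − 347 = 427 bp
  3341 − 774 = 2567 bp
  8014 − 3341 = 4673 bp
Sorted largest to smallest: 4673, 2567, 427, 347 bp.

4673, 2567, 427, 347 bp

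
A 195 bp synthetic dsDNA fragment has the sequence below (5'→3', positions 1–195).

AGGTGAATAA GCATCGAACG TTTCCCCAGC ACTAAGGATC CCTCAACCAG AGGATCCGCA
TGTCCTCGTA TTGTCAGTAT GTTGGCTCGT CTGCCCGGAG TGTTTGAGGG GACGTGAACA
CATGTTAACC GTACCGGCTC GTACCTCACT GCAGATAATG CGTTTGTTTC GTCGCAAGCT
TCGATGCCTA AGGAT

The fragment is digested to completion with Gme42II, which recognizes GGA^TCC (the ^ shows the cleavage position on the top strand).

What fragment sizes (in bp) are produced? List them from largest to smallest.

141, 38, 16 bp

Gme42II sites (GGATCC) start at positions 36, 52.
Gme42II cuts after base 3 of each site, so after positions 38, 54.
Linear molecule, 2 cuts → 3 fragments:
  1–38 → 38 bp
  39–54 → 16 bp
  55–195 → 141 bp
Sorted largest to smallest: 141, 38, 16 bp.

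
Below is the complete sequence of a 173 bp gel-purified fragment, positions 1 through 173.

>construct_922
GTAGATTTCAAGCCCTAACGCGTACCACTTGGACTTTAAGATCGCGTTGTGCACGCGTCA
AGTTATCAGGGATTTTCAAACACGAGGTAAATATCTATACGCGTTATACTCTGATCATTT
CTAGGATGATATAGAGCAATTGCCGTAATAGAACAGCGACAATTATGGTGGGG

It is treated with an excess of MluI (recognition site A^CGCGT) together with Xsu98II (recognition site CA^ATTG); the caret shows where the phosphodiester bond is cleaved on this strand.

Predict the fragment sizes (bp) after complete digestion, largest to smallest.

46, 39, 35, 35, 18 bp

MluI sites (ACGCGT) start at positions 18, 53, 99.
MluI cuts after the first base of each site, so after positions 18, 53, 99.
The Xsu98II site (CAATTG) starts at position 137.
Xsu98II cuts after base 2 of each site, so after position 138.
Combined cut positions: 18, 53, 99, 138.
Linear molecule, 4 cuts → 5 fragments:
  1–18 → 18 bp
  19–53 → 35 bp
  54–99 → 46 bp
  100–138 → 39 bp
  139–173 → 35 bp
Sorted largest to smallest: 46, 39, 35, 35, 18 bp.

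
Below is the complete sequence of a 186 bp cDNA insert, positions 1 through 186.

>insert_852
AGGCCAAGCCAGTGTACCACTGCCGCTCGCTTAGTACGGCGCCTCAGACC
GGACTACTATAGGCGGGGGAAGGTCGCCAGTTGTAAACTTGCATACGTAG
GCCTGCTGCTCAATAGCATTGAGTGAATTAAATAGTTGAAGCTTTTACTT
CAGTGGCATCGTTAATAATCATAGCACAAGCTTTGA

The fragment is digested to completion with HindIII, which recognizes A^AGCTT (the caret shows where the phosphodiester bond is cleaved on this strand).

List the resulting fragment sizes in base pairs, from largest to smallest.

HindIII sites (AAGCTT) start at positions 139, 178.
HindIII cuts after the first base of each site, so after positions 139, 178.
Linear molecule, 2 cuts → 3 fragments:
  1–139 → 139 bp
  140–178 → 39 bp
  179–186 → 8 bp
Sorted largest to smallest: 139, 39, 8 bp.

139, 39, 8 bp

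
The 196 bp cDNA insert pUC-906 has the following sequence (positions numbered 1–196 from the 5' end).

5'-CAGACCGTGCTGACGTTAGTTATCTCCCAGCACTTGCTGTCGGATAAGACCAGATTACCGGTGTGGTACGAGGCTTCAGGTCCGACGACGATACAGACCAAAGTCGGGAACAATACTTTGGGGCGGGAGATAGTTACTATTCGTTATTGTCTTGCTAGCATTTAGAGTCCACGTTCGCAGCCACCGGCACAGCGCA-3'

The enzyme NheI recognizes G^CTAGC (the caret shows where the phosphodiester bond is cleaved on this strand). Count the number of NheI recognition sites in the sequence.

1

GCTAGC occurs starting at position 154.
NheI cuts at 1 site.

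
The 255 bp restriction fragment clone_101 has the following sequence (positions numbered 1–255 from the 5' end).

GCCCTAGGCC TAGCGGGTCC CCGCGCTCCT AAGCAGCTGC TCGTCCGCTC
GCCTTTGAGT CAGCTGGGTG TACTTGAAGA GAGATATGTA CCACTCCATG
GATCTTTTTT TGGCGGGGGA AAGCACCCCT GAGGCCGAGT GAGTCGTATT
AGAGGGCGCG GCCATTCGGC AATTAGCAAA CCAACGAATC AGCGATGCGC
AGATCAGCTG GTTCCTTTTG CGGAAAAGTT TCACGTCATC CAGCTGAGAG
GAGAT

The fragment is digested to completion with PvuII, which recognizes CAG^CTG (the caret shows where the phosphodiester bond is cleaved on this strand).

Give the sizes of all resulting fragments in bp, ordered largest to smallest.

144, 36, 36, 27, 12 bp

PvuII sites (CAGCTG) start at positions 34, 61, 205, 241.
PvuII cuts after base 3 of each site, so after positions 36, 63, 207, 243.
Linear molecule, 4 cuts → 5 fragments:
  1–36 → 36 bp
  37–63 → 27 bp
  64–207 → 144 bp
  208–243 → 36 bp
  244–255 → 12 bp
Sorted largest to smallest: 144, 36, 36, 27, 12 bp.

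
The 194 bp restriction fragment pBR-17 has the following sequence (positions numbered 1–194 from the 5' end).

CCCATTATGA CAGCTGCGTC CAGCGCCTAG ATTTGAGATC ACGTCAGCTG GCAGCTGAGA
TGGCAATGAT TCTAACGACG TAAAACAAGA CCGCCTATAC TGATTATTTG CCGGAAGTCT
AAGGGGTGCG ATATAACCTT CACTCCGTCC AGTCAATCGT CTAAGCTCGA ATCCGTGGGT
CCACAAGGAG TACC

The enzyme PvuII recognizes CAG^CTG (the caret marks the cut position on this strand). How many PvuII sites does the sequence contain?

3

CAGCTG occurs starting at positions 11, 45, 52.
PvuII cuts at 3 sites.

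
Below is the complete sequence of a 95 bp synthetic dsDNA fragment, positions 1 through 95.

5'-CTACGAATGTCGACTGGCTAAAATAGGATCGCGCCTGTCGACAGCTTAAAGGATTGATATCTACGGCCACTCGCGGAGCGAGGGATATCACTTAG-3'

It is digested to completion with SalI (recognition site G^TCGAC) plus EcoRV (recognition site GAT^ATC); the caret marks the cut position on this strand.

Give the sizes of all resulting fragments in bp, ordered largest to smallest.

28, 28, 21, 9, 9 bp

SalI sites (GTCGAC) start at positions 9, 37.
SalI cuts after the first base of each site, so after positions 9, 37.
EcoRV sites (GATATC) start at positions 56, 84.
EcoRV cuts after base 3 of each site, so after positions 58, 86.
Combined cut positions: 9, 37, 58, 86.
Linear molecule, 4 cuts → 5 fragments:
  1–9 → 9 bp
  10–37 → 28 bp
  38–58 → 21 bp
  59–86 → 28 bp
  87–95 → 9 bp
Sorted largest to smallest: 28, 28, 21, 9, 9 bp.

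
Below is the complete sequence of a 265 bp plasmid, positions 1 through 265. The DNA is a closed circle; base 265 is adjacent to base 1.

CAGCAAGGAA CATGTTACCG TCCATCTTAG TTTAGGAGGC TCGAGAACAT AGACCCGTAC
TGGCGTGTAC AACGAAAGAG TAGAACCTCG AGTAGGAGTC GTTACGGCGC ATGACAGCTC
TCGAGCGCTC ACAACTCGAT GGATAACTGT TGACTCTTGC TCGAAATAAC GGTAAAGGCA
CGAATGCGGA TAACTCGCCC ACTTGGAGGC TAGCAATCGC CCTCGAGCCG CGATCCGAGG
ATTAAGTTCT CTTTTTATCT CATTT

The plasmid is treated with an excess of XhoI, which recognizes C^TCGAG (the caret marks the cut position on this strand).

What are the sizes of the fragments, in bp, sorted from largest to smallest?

XhoI sites (CTCGAG) start at positions 40, 87, 120, 222.
XhoI cuts after the first base of each site, so after positions 40, 87, 120, 222.
Circular molecule, 4 cuts → 4 fragments:
  41–87 → 47 bp
  88–120 → 33 bp
  121–222 → 102 bp
  223–265 then 1–40 → 43 + 40 = 83 bp
Sorted largest to smallest: 102, 83, 47, 33 bp.

102, 83, 47, 33 bp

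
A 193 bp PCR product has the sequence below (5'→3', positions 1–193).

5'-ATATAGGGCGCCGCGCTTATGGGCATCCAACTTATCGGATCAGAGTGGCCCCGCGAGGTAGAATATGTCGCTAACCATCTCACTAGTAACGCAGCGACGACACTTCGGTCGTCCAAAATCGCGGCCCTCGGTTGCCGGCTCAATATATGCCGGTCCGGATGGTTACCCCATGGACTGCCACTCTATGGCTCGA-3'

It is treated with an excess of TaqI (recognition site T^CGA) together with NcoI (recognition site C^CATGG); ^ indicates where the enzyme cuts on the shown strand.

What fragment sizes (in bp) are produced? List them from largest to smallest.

The TaqI site (TCGA) starts at position 190.
TaqI cuts after the first base of each site, so after position 190.
The NcoI site (CCATGG) starts at position 168.
NcoI cuts after the first base of each site, so after position 168.
Combined cut positions: 168, 190.
Linear molecule, 2 cuts → 3 fragments:
  1–168 → 168 bp
  169–190 → 22 bp
  191–193 → 3 bp
Sorted largest to smallest: 168, 22, 3 bp.

168, 22, 3 bp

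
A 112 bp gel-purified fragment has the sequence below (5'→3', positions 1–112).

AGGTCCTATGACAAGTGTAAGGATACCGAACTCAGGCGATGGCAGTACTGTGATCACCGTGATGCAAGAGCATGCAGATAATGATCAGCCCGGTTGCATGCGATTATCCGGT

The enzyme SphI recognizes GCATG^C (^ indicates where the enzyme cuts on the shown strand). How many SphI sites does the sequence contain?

GCATGC occurs starting at positions 70, 96.
SphI cuts at 2 sites.

2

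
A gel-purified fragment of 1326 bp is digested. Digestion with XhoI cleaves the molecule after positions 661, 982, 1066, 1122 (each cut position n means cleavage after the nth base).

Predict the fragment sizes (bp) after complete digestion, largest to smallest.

661, 321, 204, 84, 56 bp

Linear molecule, 4 cuts → 5 fragments:
  661 − 0 = 661 bp
  982 − 661 = 321 bp
  1066 − 982 = 84 bp
  1122 − 1066 = 56 bp
  1326 − 1122 = 204 bp
Sorted largest to smallest: 661, 321, 204, 84, 56 bp.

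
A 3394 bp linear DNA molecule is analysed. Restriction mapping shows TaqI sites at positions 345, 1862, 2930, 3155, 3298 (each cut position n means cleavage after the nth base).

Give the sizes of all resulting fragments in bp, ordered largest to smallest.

1517, 1068, 345, 225, 143, 96 bp

Linear molecule, 5 cuts → 6 fragments:
  345 − 0 = 345 bp
  1862 − 345 = 1517 bp
  2930 − 1862 = 1068 bp
  3155 − 2930 = 225 bp
  3298 − 3155 = 143 bp
  3394 − 3298 = 96 bp
Sorted largest to smallest: 1517, 1068, 345, 225, 143, 96 bp.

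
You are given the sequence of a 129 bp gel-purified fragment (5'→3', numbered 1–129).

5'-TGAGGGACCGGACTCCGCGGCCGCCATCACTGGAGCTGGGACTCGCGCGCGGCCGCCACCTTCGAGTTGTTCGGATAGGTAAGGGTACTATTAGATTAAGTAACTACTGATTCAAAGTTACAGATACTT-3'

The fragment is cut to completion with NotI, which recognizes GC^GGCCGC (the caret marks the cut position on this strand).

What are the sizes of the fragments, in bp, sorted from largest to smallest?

79, 32, 18 bp

NotI sites (GCGGCCGC) start at positions 17, 49.
NotI cuts after base 2 of each site, so after positions 18, 50.
Linear molecule, 2 cuts → 3 fragments:
  1–18 → 18 bp
  19–50 → 32 bp
  51–129 → 79 bp
Sorted largest to smallest: 79, 32, 18 bp.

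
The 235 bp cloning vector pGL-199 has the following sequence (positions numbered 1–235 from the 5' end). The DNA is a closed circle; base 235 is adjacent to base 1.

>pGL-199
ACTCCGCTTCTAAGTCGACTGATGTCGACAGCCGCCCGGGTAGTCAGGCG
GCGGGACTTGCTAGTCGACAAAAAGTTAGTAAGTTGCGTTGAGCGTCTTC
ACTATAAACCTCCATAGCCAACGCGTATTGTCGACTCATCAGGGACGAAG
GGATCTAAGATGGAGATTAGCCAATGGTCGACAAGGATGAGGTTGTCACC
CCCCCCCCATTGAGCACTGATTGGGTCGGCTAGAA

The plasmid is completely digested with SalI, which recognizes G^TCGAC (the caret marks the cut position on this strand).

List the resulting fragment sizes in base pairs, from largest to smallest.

SalI sites (GTCGAC) start at positions 14, 24, 64, 130, 177.
SalI cuts after the first base of each site, so after positions 14, 24, 64, 130, 177.
Circular molecule, 5 cuts → 5 fragments:
  15–24 → 10 bp
  25–64 → 40 bp
  65–130 → 66 bp
  131–177 → 47 bp
  178–235 then 1–14 → 58 + 14 = 72 bp
Sorted largest to smallest: 72, 66, 47, 40, 10 bp.

72, 66, 47, 40, 10 bp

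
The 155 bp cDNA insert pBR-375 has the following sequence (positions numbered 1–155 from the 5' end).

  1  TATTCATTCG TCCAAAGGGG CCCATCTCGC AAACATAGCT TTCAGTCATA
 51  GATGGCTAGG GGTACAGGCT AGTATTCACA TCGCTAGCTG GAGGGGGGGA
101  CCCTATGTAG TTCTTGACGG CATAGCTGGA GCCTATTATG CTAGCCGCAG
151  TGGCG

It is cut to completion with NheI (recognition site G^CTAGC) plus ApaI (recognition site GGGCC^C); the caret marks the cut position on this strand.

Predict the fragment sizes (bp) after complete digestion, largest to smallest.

61, 57, 22, 15 bp

NheI sites (GCTAGC) start at positions 83, 140.
NheI cuts after the first base of each site, so after positions 83, 140.
The ApaI site (GGGCCC) starts at position 18.
ApaI cuts after base 5 of each site (before the last base), so after position 22.
Combined cut positions: 22, 83, 140.
Linear molecule, 3 cuts → 4 fragments:
  1–22 → 22 bp
  23–83 → 61 bp
  84–140 → 57 bp
  141–155 → 15 bp
Sorted largest to smallest: 61, 57, 22, 15 bp.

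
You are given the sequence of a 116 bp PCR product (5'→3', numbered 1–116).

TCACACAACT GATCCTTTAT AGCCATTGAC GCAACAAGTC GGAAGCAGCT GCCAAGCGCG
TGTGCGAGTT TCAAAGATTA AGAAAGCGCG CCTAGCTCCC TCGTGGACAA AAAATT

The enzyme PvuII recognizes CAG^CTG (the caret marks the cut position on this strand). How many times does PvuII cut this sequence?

1

CAGCTG occurs starting at position 46.
PvuII cuts at 1 site.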